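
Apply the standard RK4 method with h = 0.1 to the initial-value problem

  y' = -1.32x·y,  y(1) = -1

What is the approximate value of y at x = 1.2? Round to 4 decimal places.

-0.7480

RK4: k1 = f(x_n, y_n); k2 = f(x_n + h/2, y_n + (h/2)·k1); k3 = f(x_n + h/2, y_n + (h/2)·k2); k4 = f(x_n + h, y_n + h·k3); y_{n+1} = y_n + (h/6)·(k1 + 2k2 + 2k3 + k4).
x=1.000000, y=-1.000000:
  k1 = f(1.000000, -1.000000) = 1.320000
  k2 = f(1.050000, -0.934000) = 1.294524
  k3 = f(1.050000, -0.935274) = 1.296289
  k4 = f(1.100000, -0.870371) = 1.263779
  y ← -1.000000 + (0.1/6)·(k1 + 2k2 + 2k3 + k4) = -0.870577
x=1.100000, y=-0.870577:
  k1 = f(1.100000, -0.870577) = 1.264077
  k2 = f(1.150000, -0.807373) = 1.225592
  k3 = f(1.150000, -0.809297) = 1.228513
  k4 = f(1.200000, -0.747725) = 1.184397
  y ← -0.870577 + (0.1/6)·(k1 + 2k2 + 2k3 + k4) = -0.747965
y(1.2) ≈ -0.7480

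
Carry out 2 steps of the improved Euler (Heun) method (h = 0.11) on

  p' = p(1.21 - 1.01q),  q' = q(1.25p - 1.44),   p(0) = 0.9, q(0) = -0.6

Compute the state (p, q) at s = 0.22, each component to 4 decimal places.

1.3351, -0.5910

Heun on (p,q): k1 = f(s_n, state_n); k2 = f(s_n + h, state_n + h·k1); state_{n+1} = state_n + (h/2)·(k1 + k2).
0.000000: (0.900000, -0.600000)
  k1 = (1.634400, 0.189000)
  predictor → (1.079784, -0.579210)
  k2 = (1.938215, 0.052285)
  → (1.096494, -0.586729)
0.110000: (1.096494, -0.586729)
  k1 = (1.976536, 0.040709)
  predictor → (1.313913, -0.582251)
  k2 = (2.362512, -0.117842)
  → (1.335141, -0.590972)
(p(0.22), q(0.22)) ≈ (1.3351, -0.5910)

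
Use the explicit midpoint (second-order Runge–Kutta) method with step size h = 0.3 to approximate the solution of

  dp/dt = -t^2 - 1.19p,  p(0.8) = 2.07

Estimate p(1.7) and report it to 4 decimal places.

Midpoint: k1 = f(t_n, p_n); k2 = f(t_n + h/2, p_n + (h/2)·k1); p_{n+1} = p_n + h·k2.
t=0.800000, p=2.070000:
  k1 = f(0.800000, 2.070000) = -3.103300
  k2 = f(0.950000, 1.604505) = -2.811861
  p ← 2.070000 + 0.3·(-2.811861) = 1.226442
t=1.100000, p=1.226442:
  k1 = f(1.100000, 1.226442) = -2.669466
  k2 = f(1.250000, 0.826022) = -2.545466
  p ← 1.226442 + 0.3·(-2.545466) = 0.462802
t=1.400000, p=0.462802:
  k1 = f(1.400000, 0.462802) = -2.510734
  k2 = f(1.550000, 0.086192) = -2.505068
  p ← 0.462802 + 0.3·(-2.505068) = -0.288719
p(1.7) ≈ -0.2887

-0.2887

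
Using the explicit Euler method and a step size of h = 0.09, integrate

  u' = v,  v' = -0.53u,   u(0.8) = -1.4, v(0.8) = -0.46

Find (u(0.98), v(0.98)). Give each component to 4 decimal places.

-1.4768, -0.3245

Euler on (u,v): u_{n+1} = u_n + h·u', v_{n+1} = v_n + h·v'.
0.800000: (-1.400000, -0.460000); f=(-0.460000, 0.742000) → (-1.441400, -0.393220)
0.890000: (-1.441400, -0.393220); f=(-0.393220, 0.763942) → (-1.476790, -0.324465)
(u(0.98), v(0.98)) ≈ (-1.4768, -0.3245)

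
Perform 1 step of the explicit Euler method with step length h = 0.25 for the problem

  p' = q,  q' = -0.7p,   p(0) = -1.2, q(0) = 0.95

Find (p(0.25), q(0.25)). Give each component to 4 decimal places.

Euler on (p,q): p_{n+1} = p_n + h·p', q_{n+1} = q_n + h·q'.
0.000000: (-1.200000, 0.950000); f=(0.950000, 0.840000) → (-0.962500, 1.160000)
(p(0.25), q(0.25)) ≈ (-0.9625, 1.1600)

-0.9625, 1.1600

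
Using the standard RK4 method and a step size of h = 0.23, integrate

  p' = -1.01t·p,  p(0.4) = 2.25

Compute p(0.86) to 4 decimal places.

1.6791

RK4: k1 = f(t_n, p_n); k2 = f(t_n + h/2, p_n + (h/2)·k1); k3 = f(t_n + h/2, p_n + (h/2)·k2); k4 = f(t_n + h, p_n + h·k3); p_{n+1} = p_n + (h/6)·(k1 + 2k2 + 2k3 + k4).
t=0.400000, p=2.250000:
  k1 = f(0.400000, 2.250000) = -0.909000
  k2 = f(0.515000, 2.145465) = -1.115964
  k3 = f(0.515000, 2.121664) = -1.103584
  k4 = f(0.630000, 1.996176) = -1.270167
  p ← 2.250000 + (0.23/6)·(k1 + 2k2 + 2k3 + k4) = 1.996300
t=0.630000, p=1.996300:
  k1 = f(0.630000, 1.996300) = -1.270246
  k2 = f(0.745000, 1.850222) = -1.392199
  k3 = f(0.745000, 1.836197) = -1.381646
  k4 = f(0.860000, 1.678521) = -1.457964
  p ← 1.996300 + (0.23/6)·(k1 + 2k2 + 2k3 + k4) = 1.679057
p(0.86) ≈ 1.6791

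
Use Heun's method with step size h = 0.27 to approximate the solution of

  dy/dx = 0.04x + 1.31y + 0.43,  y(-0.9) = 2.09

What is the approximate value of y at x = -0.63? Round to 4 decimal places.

Heun: k1 = f(x_n, y_n); k2 = f(x_n + h, y_n + h·k1); y_{n+1} = y_n + (h/2)·(k1 + k2).
x=-0.900000, y=2.090000:
  k1 = f(-0.900000, 2.090000) = 3.131900
  k2 = f(-0.630000, 2.935613) = 4.250453
  y ← 2.090000 + (0.27/2)·(3.131900 + 4.250453) = 3.086618
y(-0.63) ≈ 3.0866

3.0866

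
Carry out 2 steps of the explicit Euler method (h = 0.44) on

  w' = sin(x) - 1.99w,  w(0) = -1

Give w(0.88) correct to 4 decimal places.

Euler: w_{n+1} = w_n + h·f(x_n, w_n).
x=0.000000, w=-1.000000: f=1.990000 → w ← -1.000000 + 0.44·1.990000 = -0.124400
x=0.440000, w=-0.124400: f=0.673495 → w ← -0.124400 + 0.44·0.673495 = 0.171938
w(0.88) ≈ 0.1719

0.1719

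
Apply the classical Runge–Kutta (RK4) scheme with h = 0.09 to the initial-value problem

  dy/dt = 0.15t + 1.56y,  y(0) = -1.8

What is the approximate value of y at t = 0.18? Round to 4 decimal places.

-2.3809

RK4: k1 = f(t_n, y_n); k2 = f(t_n + h/2, y_n + (h/2)·k1); k3 = f(t_n + h/2, y_n + (h/2)·k2); k4 = f(t_n + h, y_n + h·k3); y_{n+1} = y_n + (h/6)·(k1 + 2k2 + 2k3 + k4).
t=0.000000, y=-1.800000:
  k1 = f(0.000000, -1.800000) = -2.808000
  k2 = f(0.045000, -1.926360) = -2.998372
  k3 = f(0.045000, -1.934927) = -3.011736
  k4 = f(0.090000, -2.071056) = -3.217348
  y ← -1.800000 + (0.09/6)·(k1 + 2k2 + 2k3 + k4) = -2.070683
t=0.090000, y=-2.070683:
  k1 = f(0.090000, -2.070683) = -3.216766
  k2 = f(0.135000, -2.215438) = -3.435833
  k3 = f(0.135000, -2.225296) = -3.451212
  k4 = f(0.180000, -2.381292) = -3.687816
  y ← -2.070683 + (0.09/6)·(k1 + 2k2 + 2k3 + k4) = -2.380864
y(0.18) ≈ -2.3809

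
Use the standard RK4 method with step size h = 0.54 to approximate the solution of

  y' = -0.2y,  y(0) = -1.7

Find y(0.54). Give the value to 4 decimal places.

-1.5260

RK4: k1 = f(x_n, y_n); k2 = f(x_n + h/2, y_n + (h/2)·k1); k3 = f(x_n + h/2, y_n + (h/2)·k2); k4 = f(x_n + h, y_n + h·k3); y_{n+1} = y_n + (h/6)·(k1 + 2k2 + 2k3 + k4).
x=0.000000, y=-1.700000:
  k1 = f(0.000000, -1.700000) = 0.340000
  k2 = f(0.270000, -1.608200) = 0.321640
  k3 = f(0.270000, -1.613157) = 0.322631
  k4 = f(0.540000, -1.525779) = 0.305156
  y ← -1.700000 + (0.54/6)·(k1 + 2k2 + 2k3 + k4) = -1.525967
y(0.54) ≈ -1.5260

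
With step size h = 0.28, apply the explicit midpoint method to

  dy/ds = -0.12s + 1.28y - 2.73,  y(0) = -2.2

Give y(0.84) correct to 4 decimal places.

Midpoint: k1 = f(s_n, y_n); k2 = f(s_n + h/2, y_n + (h/2)·k1); y_{n+1} = y_n + h·k2.
s=0.000000, y=-2.200000:
  k1 = f(0.000000, -2.200000) = -5.546000
  k2 = f(0.140000, -2.976440) = -6.556643
  y ← -2.200000 + 0.28·(-6.556643) = -4.035860
s=0.280000, y=-4.035860:
  k1 = f(0.280000, -4.035860) = -7.929501
  k2 = f(0.420000, -5.145990) = -9.367267
  y ← -4.035860 + 0.28·(-9.367267) = -6.658695
s=0.560000, y=-6.658695:
  k1 = f(0.560000, -6.658695) = -11.320330
  k2 = f(0.700000, -8.243541) = -13.365733
  y ← -6.658695 + 0.28·(-13.365733) = -10.401100
y(0.84) ≈ -10.4011

-10.4011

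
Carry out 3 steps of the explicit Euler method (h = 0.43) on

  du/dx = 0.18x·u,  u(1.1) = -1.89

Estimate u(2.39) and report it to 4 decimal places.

Euler: u_{n+1} = u_n + h·f(x_n, u_n).
x=1.100000, u=-1.890000: f=-0.374220 → u ← -1.890000 + 0.43·(-0.374220) = -2.050915
x=1.530000, u=-2.050915: f=-0.564822 → u ← -2.050915 + 0.43·(-0.564822) = -2.293788
x=1.960000, u=-2.293788: f=-0.809248 → u ← -2.293788 + 0.43·(-0.809248) = -2.641765
u(2.39) ≈ -2.6418

-2.6418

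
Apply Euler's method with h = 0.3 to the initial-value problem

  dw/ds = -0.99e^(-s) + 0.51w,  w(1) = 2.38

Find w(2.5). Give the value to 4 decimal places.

Euler: w_{n+1} = w_n + h·f(s_n, w_n).
s=1.000000, w=2.380000: f=0.849599 → w ← 2.380000 + 0.3·0.849599 = 2.634880
s=1.300000, w=2.634880: f=1.073982 → w ← 2.634880 + 0.3·1.073982 = 2.957074
s=1.600000, w=2.957074: f=1.308230 → w ← 2.957074 + 0.3·1.308230 = 3.349544
s=1.900000, w=3.349544: f=1.560194 → w ← 3.349544 + 0.3·1.560194 = 3.817602
s=2.200000, w=3.817602: f=1.837282 → w ← 3.817602 + 0.3·1.837282 = 4.368786
w(2.5) ≈ 4.3688

4.3688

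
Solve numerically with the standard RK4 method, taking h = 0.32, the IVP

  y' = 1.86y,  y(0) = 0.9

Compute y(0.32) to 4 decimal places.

RK4: k1 = f(t_n, y_n); k2 = f(t_n + h/2, y_n + (h/2)·k1); k3 = f(t_n + h/2, y_n + (h/2)·k2); k4 = f(t_n + h, y_n + h·k3); y_{n+1} = y_n + (h/6)·(k1 + 2k2 + 2k3 + k4).
t=0.000000, y=0.900000:
  k1 = f(0.000000, 0.900000) = 1.674000
  k2 = f(0.160000, 1.167840) = 2.172182
  k3 = f(0.160000, 1.247549) = 2.320441
  k4 = f(0.320000, 1.642541) = 3.055127
  y ← 0.900000 + (0.32/6)·(k1 + 2k2 + 2k3 + k4) = 1.631433
y(0.32) ≈ 1.6314

1.6314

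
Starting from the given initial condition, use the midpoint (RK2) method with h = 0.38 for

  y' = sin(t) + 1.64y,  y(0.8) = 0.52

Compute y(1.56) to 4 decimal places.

2.9311

Midpoint: k1 = f(t_n, y_n); k2 = f(t_n + h/2, y_n + (h/2)·k1); y_{n+1} = y_n + h·k2.
t=0.800000, y=0.520000:
  k1 = f(0.800000, 0.520000) = 1.570156
  k2 = f(0.990000, 0.818330) = 2.178087
  y ← 0.520000 + 0.38·2.178087 = 1.347673
t=1.180000, y=1.347673:
  k1 = f(1.180000, 1.347673) = 3.134790
  k2 = f(1.370000, 1.943283) = 4.166892
  y ← 1.347673 + 0.38·4.166892 = 2.931092
y(1.56) ≈ 2.9311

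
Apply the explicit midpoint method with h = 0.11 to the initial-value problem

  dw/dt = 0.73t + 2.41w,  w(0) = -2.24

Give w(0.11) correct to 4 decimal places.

Midpoint: k1 = f(t_n, w_n); k2 = f(t_n + h/2, w_n + (h/2)·k1); w_{n+1} = w_n + h·k2.
t=0.000000, w=-2.240000:
  k1 = f(0.000000, -2.240000) = -5.398400
  k2 = f(0.055000, -2.536912) = -6.073808
  w ← -2.240000 + 0.11·(-6.073808) = -2.908119
w(0.11) ≈ -2.9081

-2.9081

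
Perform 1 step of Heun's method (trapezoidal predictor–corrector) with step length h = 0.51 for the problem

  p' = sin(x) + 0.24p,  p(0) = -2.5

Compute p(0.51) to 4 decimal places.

Heun: k1 = f(x_n, p_n); k2 = f(x_n + h, p_n + h·k1); p_{n+1} = p_n + (h/2)·(k1 + k2).
x=0.000000, p=-2.500000:
  k1 = f(0.000000, -2.500000) = -0.600000
  k2 = f(0.510000, -2.806000) = -0.185263
  p ← -2.500000 + (0.51/2)·(-0.600000 + (-0.185263)) = -2.700242
p(0.51) ≈ -2.7002

-2.7002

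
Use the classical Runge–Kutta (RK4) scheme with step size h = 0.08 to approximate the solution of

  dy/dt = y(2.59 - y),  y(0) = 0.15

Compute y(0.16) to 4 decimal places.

0.2205

RK4: k1 = f(t_n, y_n); k2 = f(t_n + h/2, y_n + (h/2)·k1); k3 = f(t_n + h/2, y_n + (h/2)·k2); k4 = f(t_n + h, y_n + h·k3); y_{n+1} = y_n + (h/6)·(k1 + 2k2 + 2k3 + k4).
t=0.000000, y=0.150000:
  k1 = f(0.000000, 0.150000) = 0.366000
  k2 = f(0.040000, 0.164640) = 0.399311
  k3 = f(0.040000, 0.165972) = 0.402322
  k4 = f(0.080000, 0.182186) = 0.438669
  y ← 0.150000 + (0.08/6)·(k1 + 2k2 + 2k3 + k4) = 0.182106
t=0.080000, y=0.182106:
  k1 = f(0.080000, 0.182106) = 0.438492
  k2 = f(0.120000, 0.199645) = 0.477223
  k3 = f(0.120000, 0.201195) = 0.480615
  k4 = f(0.160000, 0.220555) = 0.522593
  y ← 0.182106 + (0.08/6)·(k1 + 2k2 + 2k3 + k4) = 0.220463
y(0.16) ≈ 0.2205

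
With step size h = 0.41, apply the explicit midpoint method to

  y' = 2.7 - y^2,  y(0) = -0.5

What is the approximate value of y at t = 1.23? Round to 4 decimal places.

1.4475

Midpoint: k1 = f(t_n, y_n); k2 = f(t_n + h/2, y_n + (h/2)·k1); y_{n+1} = y_n + h·k2.
t=0.000000, y=-0.500000:
  k1 = f(0.000000, -0.500000) = 2.450000
  k2 = f(0.205000, 0.002250) = 2.699995
  y ← -0.500000 + 0.41·2.699995 = 0.606998
t=0.410000, y=0.606998:
  k1 = f(0.410000, 0.606998) = 2.331554
  k2 = f(0.615000, 1.084966) = 1.522848
  y ← 0.606998 + 0.41·1.522848 = 1.231366
t=0.820000, y=1.231366:
  k1 = f(0.820000, 1.231366) = 1.183739
  k2 = f(1.025000, 1.474032) = 0.527230
  y ← 1.231366 + 0.41·0.527230 = 1.447530
y(1.23) ≈ 1.4475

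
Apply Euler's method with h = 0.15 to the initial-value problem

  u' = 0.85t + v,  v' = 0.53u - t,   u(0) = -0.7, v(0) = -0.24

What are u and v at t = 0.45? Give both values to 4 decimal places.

Euler on (u,v): u_{n+1} = u_n + h·u', v_{n+1} = v_n + h·v'.
0.000000: (-0.700000, -0.240000); f=(-0.240000, -0.371000) → (-0.736000, -0.295650)
0.150000: (-0.736000, -0.295650); f=(-0.168150, -0.540080) → (-0.761223, -0.376662)
0.300000: (-0.761223, -0.376662); f=(-0.121662, -0.703448) → (-0.779472, -0.482179)
(u(0.45), v(0.45)) ≈ (-0.7795, -0.4822)

-0.7795, -0.4822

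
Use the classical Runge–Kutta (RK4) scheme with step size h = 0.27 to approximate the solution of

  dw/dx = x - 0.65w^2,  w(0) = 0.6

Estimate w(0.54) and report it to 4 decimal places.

RK4: k1 = f(x_n, w_n); k2 = f(x_n + h/2, w_n + (h/2)·k1); k3 = f(x_n + h/2, w_n + (h/2)·k2); k4 = f(x_n + h, w_n + h·k3); w_{n+1} = w_n + (h/6)·(k1 + 2k2 + 2k3 + k4).
x=0.000000, w=0.600000:
  k1 = f(0.000000, 0.600000) = -0.234000
  k2 = f(0.135000, 0.568410) = -0.075008
  k3 = f(0.135000, 0.589874) = -0.091168
  k4 = f(0.270000, 0.575385) = 0.054806
  w ← 0.600000 + (0.27/6)·(k1 + 2k2 + 2k3 + k4) = 0.576980
x=0.270000, w=0.576980:
  k1 = f(0.270000, 0.576980) = 0.053611
  k2 = f(0.405000, 0.584218) = 0.183148
  k3 = f(0.405000, 0.601705) = 0.169668
  k4 = f(0.540000, 0.622791) = 0.287886
  w ← 0.576980 + (0.27/6)·(k1 + 2k2 + 2k3 + k4) = 0.624101
w(0.54) ≈ 0.6241

0.6241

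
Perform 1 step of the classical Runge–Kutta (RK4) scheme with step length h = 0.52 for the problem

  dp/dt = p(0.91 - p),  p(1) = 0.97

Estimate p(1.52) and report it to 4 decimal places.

0.9465

RK4: k1 = f(t_n, p_n); k2 = f(t_n + h/2, p_n + (h/2)·k1); k3 = f(t_n + h/2, p_n + (h/2)·k2); k4 = f(t_n + h, p_n + h·k3); p_{n+1} = p_n + (h/6)·(k1 + 2k2 + 2k3 + k4).
t=1.000000, p=0.970000:
  k1 = f(1.000000, 0.970000) = -0.058200
  k2 = f(1.260000, 0.954868) = -0.042843
  k3 = f(1.260000, 0.958861) = -0.046851
  k4 = f(1.520000, 0.945638) = -0.033700
  p ← 0.970000 + (0.52/6)·(k1 + 2k2 + 2k3 + k4) = 0.946488
p(1.52) ≈ 0.9465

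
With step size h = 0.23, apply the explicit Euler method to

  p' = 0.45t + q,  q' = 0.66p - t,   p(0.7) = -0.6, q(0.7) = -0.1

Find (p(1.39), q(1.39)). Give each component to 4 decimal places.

Euler on (p,q): p_{n+1} = p_n + h·p', q_{n+1} = q_n + h·q'.
0.700000: (-0.600000, -0.100000); f=(0.215000, -1.096000) → (-0.550550, -0.352080)
0.930000: (-0.550550, -0.352080); f=(0.066420, -1.293363) → (-0.535273, -0.649553)
1.160000: (-0.535273, -0.649553); f=(-0.127553, -1.513280) → (-0.564611, -0.997608)
(p(1.39), q(1.39)) ≈ (-0.5646, -0.9976)

-0.5646, -0.9976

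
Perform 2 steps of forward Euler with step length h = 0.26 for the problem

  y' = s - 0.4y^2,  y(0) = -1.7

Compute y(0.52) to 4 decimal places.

-2.3492

Euler: y_{n+1} = y_n + h·f(s_n, y_n).
s=0.000000, y=-1.700000: f=-1.156000 → y ← -1.700000 + 0.26·(-1.156000) = -2.000560
s=0.260000, y=-2.000560: f=-1.340896 → y ← -2.000560 + 0.26·(-1.340896) = -2.349193
y(0.52) ≈ -2.3492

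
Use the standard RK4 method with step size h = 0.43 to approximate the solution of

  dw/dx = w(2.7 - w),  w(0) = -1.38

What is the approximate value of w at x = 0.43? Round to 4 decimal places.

RK4: k1 = f(x_n, w_n); k2 = f(x_n + h/2, w_n + (h/2)·k1); k3 = f(x_n + h/2, w_n + (h/2)·k2); k4 = f(x_n + h, w_n + h·k3); w_{n+1} = w_n + (h/6)·(k1 + 2k2 + 2k3 + k4).
x=0.000000, w=-1.380000:
  k1 = f(0.000000, -1.380000) = -5.630400
  k2 = f(0.215000, -2.590536) = -13.705324
  k3 = f(0.215000, -4.326645) = -30.401795
  k4 = f(0.430000, -14.452772) = -247.905092
  w ← -1.380000 + (0.43/6)·(k1 + 2k2 + 2k3 + k4) = -25.872064
w(0.43) ≈ -25.8721

-25.8721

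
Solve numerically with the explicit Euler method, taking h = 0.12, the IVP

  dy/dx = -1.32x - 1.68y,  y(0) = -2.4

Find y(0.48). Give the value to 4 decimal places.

Euler: y_{n+1} = y_n + h·f(x_n, y_n).
x=0.000000, y=-2.400000: f=4.032000 → y ← -2.400000 + 0.12·4.032000 = -1.916160
x=0.120000, y=-1.916160: f=3.060749 → y ← -1.916160 + 0.12·3.060749 = -1.548870
x=0.240000, y=-1.548870: f=2.285302 → y ← -1.548870 + 0.12·2.285302 = -1.274634
x=0.360000, y=-1.274634: f=1.666185 → y ← -1.274634 + 0.12·1.666185 = -1.074692
y(0.48) ≈ -1.0747

-1.0747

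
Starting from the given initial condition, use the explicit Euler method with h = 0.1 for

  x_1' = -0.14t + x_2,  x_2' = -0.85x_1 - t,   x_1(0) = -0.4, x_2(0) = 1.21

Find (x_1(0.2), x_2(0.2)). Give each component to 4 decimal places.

-0.1560, 1.2577

Euler on (x_1,x_2): x_1_{n+1} = x_1_n + h·x_1', x_2_{n+1} = x_2_n + h·x_2'.
0.000000: (-0.400000, 1.210000); f=(1.210000, 0.340000) → (-0.279000, 1.244000)
0.100000: (-0.279000, 1.244000); f=(1.230000, 0.137150) → (-0.156000, 1.257715)
(x_1(0.2), x_2(0.2)) ≈ (-0.1560, 1.2577)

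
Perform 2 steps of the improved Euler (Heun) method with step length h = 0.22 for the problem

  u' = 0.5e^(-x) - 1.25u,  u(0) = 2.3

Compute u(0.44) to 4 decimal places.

Heun: k1 = f(x_n, u_n); k2 = f(x_n + h, u_n + h·k1); u_{n+1} = u_n + (h/2)·(k1 + k2).
x=0.000000, u=2.300000:
  k1 = f(0.000000, 2.300000) = -2.375000
  k2 = f(0.220000, 1.777500) = -1.820616
  u ← 2.300000 + (0.22/2)·(-2.375000 + (-1.820616)) = 1.838482
x=0.220000, u=1.838482:
  k1 = f(0.220000, 1.838482) = -1.896843
  k2 = f(0.440000, 1.421177) = -1.454453
  u ← 1.838482 + (0.22/2)·(-1.896843 + (-1.454453)) = 1.469840
u(0.44) ≈ 1.4698

1.4698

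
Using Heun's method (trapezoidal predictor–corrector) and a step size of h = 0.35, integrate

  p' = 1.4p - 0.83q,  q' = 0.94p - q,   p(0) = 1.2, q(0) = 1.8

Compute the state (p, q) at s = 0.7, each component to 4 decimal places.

1.5522, 1.5356

Heun on (p,q): k1 = f(s_n, state_n); k2 = f(s_n + h, state_n + h·k1); state_{n+1} = state_n + (h/2)·(k1 + k2).
0.000000: (1.200000, 1.800000)
  k1 = (0.186000, -0.672000)
  predictor → (1.265100, 1.564800)
  k2 = (0.472356, -0.375606)
  → (1.315212, 1.616669)
0.350000: (1.315212, 1.616669)
  k1 = (0.499462, -0.380369)
  predictor → (1.490024, 1.483540)
  k2 = (0.854696, -0.082917)
  → (1.552190, 1.535594)
(p(0.7), q(0.7)) ≈ (1.5522, 1.5356)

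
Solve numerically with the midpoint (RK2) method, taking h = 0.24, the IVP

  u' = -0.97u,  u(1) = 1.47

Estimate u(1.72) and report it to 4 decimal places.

0.7367

Midpoint: k1 = f(x_n, u_n); k2 = f(x_n + h/2, u_n + (h/2)·k1); u_{n+1} = u_n + h·k2.
x=1.000000, u=1.470000:
  k1 = f(1.000000, 1.470000) = -1.425900
  k2 = f(1.120000, 1.298892) = -1.259925
  u ← 1.470000 + 0.24·(-1.259925) = 1.167618
x=1.240000, u=1.167618:
  k1 = f(1.240000, 1.167618) = -1.132589
  k2 = f(1.360000, 1.031707) = -1.000756
  u ← 1.167618 + 0.24·(-1.000756) = 0.927437
x=1.480000, u=0.927437:
  k1 = f(1.480000, 0.927437) = -0.899613
  k2 = f(1.600000, 0.819483) = -0.794898
  u ← 0.927437 + 0.24·(-0.794898) = 0.736661
u(1.72) ≈ 0.7367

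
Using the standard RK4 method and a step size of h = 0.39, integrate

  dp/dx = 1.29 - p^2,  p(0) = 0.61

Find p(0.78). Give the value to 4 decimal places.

RK4: k1 = f(x_n, p_n); k2 = f(x_n + h/2, p_n + (h/2)·k1); k3 = f(x_n + h/2, p_n + (h/2)·k2); k4 = f(x_n + h, p_n + h·k3); p_{n+1} = p_n + (h/6)·(k1 + 2k2 + 2k3 + k4).
x=0.000000, p=0.610000:
  k1 = f(0.000000, 0.610000) = 0.917900
  k2 = f(0.195000, 0.788991) = 0.667494
  k3 = f(0.195000, 0.740161) = 0.742161
  k4 = f(0.390000, 0.899443) = 0.481003
  p ← 0.610000 + (0.39/6)·(k1 + 2k2 + 2k3 + k4) = 0.884184
x=0.390000, p=0.884184:
  k1 = f(0.390000, 0.884184) = 0.508219
  k2 = f(0.585000, 0.983287) = 0.323148
  k3 = f(0.585000, 0.947198) = 0.392817
  k4 = f(0.780000, 1.037382) = 0.213838
  p ← 0.884184 + (0.39/6)·(k1 + 2k2 + 2k3 + k4) = 1.024193
p(0.78) ≈ 1.0242

1.0242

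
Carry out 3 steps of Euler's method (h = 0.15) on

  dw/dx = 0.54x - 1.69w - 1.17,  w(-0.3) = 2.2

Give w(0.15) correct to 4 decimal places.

Euler: w_{n+1} = w_n + h·f(x_n, w_n).
x=-0.300000, w=2.200000: f=-5.050000 → w ← 2.200000 + 0.15·(-5.050000) = 1.442500
x=-0.150000, w=1.442500: f=-3.688825 → w ← 1.442500 + 0.15·(-3.688825) = 0.889176
x=0.000000, w=0.889176: f=-2.672708 → w ← 0.889176 + 0.15·(-2.672708) = 0.488270
w(0.15) ≈ 0.4883

0.4883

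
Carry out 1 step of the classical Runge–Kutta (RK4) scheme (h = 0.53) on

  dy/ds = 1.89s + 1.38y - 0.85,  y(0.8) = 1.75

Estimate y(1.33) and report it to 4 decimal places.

4.4912

RK4: k1 = f(s_n, y_n); k2 = f(s_n + h/2, y_n + (h/2)·k1); k3 = f(s_n + h/2, y_n + (h/2)·k2); k4 = f(s_n + h, y_n + h·k3); y_{n+1} = y_n + (h/6)·(k1 + 2k2 + 2k3 + k4).
s=0.800000, y=1.750000:
  k1 = f(0.800000, 1.750000) = 3.077000
  k2 = f(1.065000, 2.565405) = 4.703109
  k3 = f(1.065000, 2.996324) = 5.297777
  k4 = f(1.330000, 4.557822) = 7.953494
  y ← 1.750000 + (0.53/6)·(k1 + 2k2 + 2k3 + k4) = 4.491183
y(1.33) ≈ 4.4912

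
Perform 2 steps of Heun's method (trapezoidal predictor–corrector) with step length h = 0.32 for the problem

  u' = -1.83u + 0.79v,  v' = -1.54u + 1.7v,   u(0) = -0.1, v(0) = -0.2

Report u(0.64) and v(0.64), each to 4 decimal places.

Heun on (u,v): k1 = f(s_n, state_n); k2 = f(s_n + h, state_n + h·k1); state_{n+1} = state_n + (h/2)·(k1 + k2).
0.000000: (-0.100000, -0.200000)
  k1 = (0.025000, -0.186000)
  predictor → (-0.092000, -0.259520)
  k2 = (-0.036661, -0.299504)
  → (-0.101866, -0.277681)
0.320000: (-0.101866, -0.277681)
  k1 = (-0.032953, -0.315184)
  predictor → (-0.112411, -0.378539)
  k2 = (-0.093334, -0.470404)
  → (-0.122072, -0.403375)
(u(0.64), v(0.64)) ≈ (-0.1221, -0.4034)

-0.1221, -0.4034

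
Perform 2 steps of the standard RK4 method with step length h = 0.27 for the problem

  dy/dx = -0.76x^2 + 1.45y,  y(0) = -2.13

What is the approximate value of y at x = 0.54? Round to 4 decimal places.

RK4: k1 = f(x_n, y_n); k2 = f(x_n + h/2, y_n + (h/2)·k1); k3 = f(x_n + h/2, y_n + (h/2)·k2); k4 = f(x_n + h, y_n + h·k3); y_{n+1} = y_n + (h/6)·(k1 + 2k2 + 2k3 + k4).
x=0.000000, y=-2.130000:
  k1 = f(0.000000, -2.130000) = -3.088500
  k2 = f(0.135000, -2.546947) = -3.706925
  k3 = f(0.135000, -2.630435) = -3.827982
  k4 = f(0.270000, -3.163555) = -4.642559
  y ← -2.130000 + (0.27/6)·(k1 + 2k2 + 2k3 + k4) = -3.156039
x=0.270000, y=-3.156039:
  k1 = f(0.270000, -3.156039) = -4.631661
  k2 = f(0.405000, -3.781313) = -5.607563
  k3 = f(0.405000, -3.913060) = -5.798596
  k4 = f(0.540000, -4.721660) = -7.068023
  y ← -3.156039 + (0.27/6)·(k1 + 2k2 + 2k3 + k4) = -4.709079
y(0.54) ≈ -4.7091

-4.7091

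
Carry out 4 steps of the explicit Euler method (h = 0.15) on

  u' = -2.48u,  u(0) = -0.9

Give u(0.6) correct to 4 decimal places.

Euler: u_{n+1} = u_n + h·f(t_n, u_n).
t=0.000000, u=-0.900000: f=2.232000 → u ← -0.900000 + 0.15·2.232000 = -0.565200
t=0.150000, u=-0.565200: f=1.401696 → u ← -0.565200 + 0.15·1.401696 = -0.354946
t=0.300000, u=-0.354946: f=0.880265 → u ← -0.354946 + 0.15·0.880265 = -0.222906
t=0.450000, u=-0.222906: f=0.552806 → u ← -0.222906 + 0.15·0.552806 = -0.139985
u(0.6) ≈ -0.1400

-0.1400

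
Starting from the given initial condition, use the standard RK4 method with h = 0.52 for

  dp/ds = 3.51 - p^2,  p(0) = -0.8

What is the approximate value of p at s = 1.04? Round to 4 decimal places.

RK4: k1 = f(s_n, p_n); k2 = f(s_n + h/2, p_n + (h/2)·k1); k3 = f(s_n + h/2, p_n + (h/2)·k2); k4 = f(s_n + h, p_n + h·k3); p_{n+1} = p_n + (h/6)·(k1 + 2k2 + 2k3 + k4).
s=0.000000, p=-0.800000:
  k1 = f(0.000000, -0.800000) = 2.870000
  k2 = f(0.260000, -0.053800) = 3.507106
  k3 = f(0.260000, 0.111847) = 3.497490
  k4 = f(0.520000, 1.018695) = 2.472261
  p ← -0.800000 + (0.52/6)·(k1 + 2k2 + 2k3 + k4) = 0.877126
s=0.520000, p=0.877126:
  k1 = f(0.520000, 0.877126) = 2.740650
  k2 = f(0.780000, 1.589695) = 0.982870
  k3 = f(0.780000, 1.132672) = 2.227054
  k4 = f(1.040000, 2.035194) = -0.632014
  p ← 0.877126 + (0.52/6)·(k1 + 2k2 + 2k3 + k4) = 1.616261
p(1.04) ≈ 1.6163

1.6163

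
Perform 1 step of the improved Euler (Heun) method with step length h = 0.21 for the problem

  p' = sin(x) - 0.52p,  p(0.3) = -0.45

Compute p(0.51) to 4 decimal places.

Heun: k1 = f(x_n, p_n); k2 = f(x_n + h, p_n + h·k1); p_{n+1} = p_n + (h/2)·(k1 + k2).
x=0.300000, p=-0.450000:
  k1 = f(0.300000, -0.450000) = 0.529520
  k2 = f(0.510000, -0.338801) = 0.664354
  p ← -0.450000 + (0.21/2)·(0.529520 + 0.664354) = -0.324643
p(0.51) ≈ -0.3246

-0.3246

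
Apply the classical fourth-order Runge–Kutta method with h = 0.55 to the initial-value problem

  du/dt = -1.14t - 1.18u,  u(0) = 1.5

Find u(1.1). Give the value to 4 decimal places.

RK4: k1 = f(t_n, u_n); k2 = f(t_n + h/2, u_n + (h/2)·k1); k3 = f(t_n + h/2, u_n + (h/2)·k2); k4 = f(t_n + h, u_n + h·k3); u_{n+1} = u_n + (h/6)·(k1 + 2k2 + 2k3 + k4).
t=0.000000, u=1.500000:
  k1 = f(0.000000, 1.500000) = -1.770000
  k2 = f(0.275000, 1.013250) = -1.509135
  k3 = f(0.275000, 1.084988) = -1.593786
  k4 = f(0.550000, 0.623418) = -1.362633
  u ← 1.500000 + (0.55/6)·(k1 + 2k2 + 2k3 + k4) = 0.643973
t=0.550000, u=0.643973:
  k1 = f(0.550000, 0.643973) = -1.386888
  k2 = f(0.825000, 0.262579) = -1.250343
  k3 = f(0.825000, 0.300129) = -1.294652
  k4 = f(1.100000, -0.068085) = -1.173659
  u ← 0.643973 + (0.55/6)·(k1 + 2k2 + 2k3 + k4) = -0.057326
u(1.1) ≈ -0.0573

-0.0573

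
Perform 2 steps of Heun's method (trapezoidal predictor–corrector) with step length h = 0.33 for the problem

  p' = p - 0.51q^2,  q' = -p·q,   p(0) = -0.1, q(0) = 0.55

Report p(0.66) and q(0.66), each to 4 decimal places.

-0.3451, 0.6278

Heun on (p,q): k1 = f(t_n, state_n); k2 = f(t_n + h, state_n + h·k1); state_{n+1} = state_n + (h/2)·(k1 + k2).
0.000000: (-0.100000, 0.550000)
  k1 = (-0.254275, 0.055000)
  predictor → (-0.183911, 0.568150)
  k2 = (-0.348536, 0.104489)
  → (-0.199464, 0.576316)
0.330000: (-0.199464, 0.576316)
  k1 = (-0.368855, 0.114954)
  predictor → (-0.321186, 0.614251)
  k2 = (-0.513611, 0.197289)
  → (-0.345071, 0.627836)
(p(0.66), q(0.66)) ≈ (-0.3451, 0.6278)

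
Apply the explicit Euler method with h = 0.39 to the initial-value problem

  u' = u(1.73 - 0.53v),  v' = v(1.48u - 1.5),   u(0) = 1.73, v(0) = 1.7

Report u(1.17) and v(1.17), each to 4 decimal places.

2.1904, 8.2268

Euler on (u,v): u_{n+1} = u_n + h·u', v_{n+1} = v_n + h·v'.
0.000000: (1.730000, 1.700000); f=(1.434170, 1.802680) → (2.289326, 2.403045)
0.390000: (2.289326, 2.403045); f=(1.044817, 4.537437) → (2.696805, 4.172646)
0.780000: (2.696805, 4.172646); f=(-1.298517, 10.395191) → (2.190383, 8.226770)
(u(1.17), v(1.17)) ≈ (2.1904, 8.2268)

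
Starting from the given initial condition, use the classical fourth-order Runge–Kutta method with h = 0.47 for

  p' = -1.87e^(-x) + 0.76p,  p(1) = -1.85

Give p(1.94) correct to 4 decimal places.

RK4: k1 = f(x_n, p_n); k2 = f(x_n + h/2, p_n + (h/2)·k1); k3 = f(x_n + h/2, p_n + (h/2)·k2); k4 = f(x_n + h, p_n + h·k3); p_{n+1} = p_n + (h/6)·(k1 + 2k2 + 2k3 + k4).
x=1.000000, p=-1.850000:
  k1 = f(1.000000, -1.850000) = -2.093935
  k2 = f(1.235000, -2.342075) = -2.323838
  k3 = f(1.235000, -2.396102) = -2.364898
  k4 = f(1.470000, -2.961502) = -2.680702
  p ← -1.850000 + (0.47/6)·(k1 + 2k2 + 2k3 + k4) = -2.958582
x=1.470000, p=-2.958582:
  k1 = f(1.470000, -2.958582) = -2.678483
  k2 = f(1.705000, -3.588025) = -3.066814
  k3 = f(1.705000, -3.679283) = -3.136170
  k4 = f(1.940000, -4.432582) = -3.637488
  p ← -2.958582 + (0.47/6)·(k1 + 2k2 + 2k3 + k4) = -4.425134
p(1.94) ≈ -4.4251

-4.4251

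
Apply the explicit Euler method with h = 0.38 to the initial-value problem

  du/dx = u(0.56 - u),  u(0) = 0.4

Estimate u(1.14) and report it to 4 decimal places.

0.4655

Euler: u_{n+1} = u_n + h·f(x_n, u_n).
x=0.000000, u=0.400000: f=0.064000 → u ← 0.400000 + 0.38·0.064000 = 0.424320
x=0.380000, u=0.424320: f=0.057572 → u ← 0.424320 + 0.38·0.057572 = 0.446197
x=0.760000, u=0.446197: f=0.050778 → u ← 0.446197 + 0.38·0.050778 = 0.465493
u(1.14) ≈ 0.4655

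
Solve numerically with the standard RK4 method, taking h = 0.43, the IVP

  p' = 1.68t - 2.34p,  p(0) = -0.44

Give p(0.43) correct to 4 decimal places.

RK4: k1 = f(t_n, p_n); k2 = f(t_n + h/2, p_n + (h/2)·k1); k3 = f(t_n + h/2, p_n + (h/2)·k2); k4 = f(t_n + h, p_n + h·k3); p_{n+1} = p_n + (h/6)·(k1 + 2k2 + 2k3 + k4).
t=0.000000, p=-0.440000:
  k1 = f(0.000000, -0.440000) = 1.029600
  k2 = f(0.215000, -0.218636) = 0.872808
  k3 = f(0.215000, -0.252346) = 0.951690
  k4 = f(0.430000, -0.030773) = 0.794409
  p ← -0.440000 + (0.43/6)·(k1 + 2k2 + 2k3 + k4) = -0.047768
p(0.43) ≈ -0.0478

-0.0478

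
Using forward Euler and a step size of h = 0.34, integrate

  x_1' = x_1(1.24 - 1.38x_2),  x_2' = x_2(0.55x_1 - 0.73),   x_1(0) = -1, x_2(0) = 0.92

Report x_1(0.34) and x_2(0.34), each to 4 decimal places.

Euler on (x_1,x_2): x_1_{n+1} = x_1_n + h·x_1', x_2_{n+1} = x_2_n + h·x_2'.
0.000000: (-1.000000, 0.920000); f=(0.029600, -1.177600) → (-0.989936, 0.519616)
(x_1(0.34), x_2(0.34)) ≈ (-0.9899, 0.5196)

-0.9899, 0.5196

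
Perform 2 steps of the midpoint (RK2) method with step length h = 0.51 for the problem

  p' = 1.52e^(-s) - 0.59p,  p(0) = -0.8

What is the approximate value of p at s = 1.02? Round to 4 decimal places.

0.2078

Midpoint: k1 = f(s_n, p_n); k2 = f(s_n + h/2, p_n + (h/2)·k1); p_{n+1} = p_n + h·k2.
s=0.000000, p=-0.800000:
  k1 = f(0.000000, -0.800000) = 1.992000
  k2 = f(0.255000, -0.292040) = 1.350177
  p ← -0.800000 + 0.51·1.350177 = -0.111410
s=0.510000, p=-0.111410:
  k1 = f(0.510000, -0.111410) = 0.978485
  k2 = f(0.765000, 0.138104) = 0.625826
  p ← -0.111410 + 0.51·0.625826 = 0.207762
p(1.02) ≈ 0.2078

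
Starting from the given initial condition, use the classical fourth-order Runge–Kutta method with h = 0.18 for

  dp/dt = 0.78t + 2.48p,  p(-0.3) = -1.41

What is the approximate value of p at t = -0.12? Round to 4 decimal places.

-2.2415

RK4: k1 = f(t_n, p_n); k2 = f(t_n + h/2, p_n + (h/2)·k1); k3 = f(t_n + h/2, p_n + (h/2)·k2); k4 = f(t_n + h, p_n + h·k3); p_{n+1} = p_n + (h/6)·(k1 + 2k2 + 2k3 + k4).
t=-0.300000, p=-1.410000:
  k1 = f(-0.300000, -1.410000) = -3.730800
  k2 = f(-0.210000, -1.745772) = -4.493315
  k3 = f(-0.210000, -1.814398) = -4.663508
  k4 = f(-0.120000, -2.249431) = -5.672190
  p ← -1.410000 + (0.18/6)·(k1 + 2k2 + 2k3 + k4) = -2.241499
p(-0.12) ≈ -2.2415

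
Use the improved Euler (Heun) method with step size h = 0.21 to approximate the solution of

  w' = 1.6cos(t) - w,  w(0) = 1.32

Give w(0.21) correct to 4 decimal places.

1.3689

Heun: k1 = f(t_n, w_n); k2 = f(t_n + h, w_n + h·k1); w_{n+1} = w_n + (h/2)·(k1 + k2).
t=0.000000, w=1.320000:
  k1 = f(0.000000, 1.320000) = 0.280000
  k2 = f(0.210000, 1.378800) = 0.186049
  w ← 1.320000 + (0.21/2)·(0.280000 + 0.186049) = 1.368935
w(0.21) ≈ 1.3689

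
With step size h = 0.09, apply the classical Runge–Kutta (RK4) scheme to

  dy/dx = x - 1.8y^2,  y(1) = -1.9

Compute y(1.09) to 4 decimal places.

RK4: k1 = f(x_n, y_n); k2 = f(x_n + h/2, y_n + (h/2)·k1); k3 = f(x_n + h/2, y_n + (h/2)·k2); k4 = f(x_n + h, y_n + h·k3); y_{n+1} = y_n + (h/6)·(k1 + 2k2 + 2k3 + k4).
x=1.000000, y=-1.900000:
  k1 = f(1.000000, -1.900000) = -5.498000
  k2 = f(1.045000, -2.147410) = -7.255465
  k3 = f(1.045000, -2.226496) = -7.878112
  k4 = f(1.090000, -2.609030) = -11.162668
  y ← -1.900000 + (0.09/6)·(k1 + 2k2 + 2k3 + k4) = -2.603917
y(1.09) ≈ -2.6039

-2.6039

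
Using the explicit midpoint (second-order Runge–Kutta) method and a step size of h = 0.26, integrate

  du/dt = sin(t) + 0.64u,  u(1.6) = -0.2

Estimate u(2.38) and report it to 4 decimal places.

0.5844

Midpoint: k1 = f(t_n, u_n); k2 = f(t_n + h/2, u_n + (h/2)·k1); u_{n+1} = u_n + h·k2.
t=1.600000, u=-0.200000:
  k1 = f(1.600000, -0.200000) = 0.871574
  k2 = f(1.730000, -0.086695) = 0.931869
  u ← -0.200000 + 0.26·0.931869 = 0.042286
t=1.860000, u=0.042286:
  k1 = f(1.860000, 0.042286) = 0.985534
  k2 = f(1.990000, 0.170405) = 1.022473
  u ← 0.042286 + 0.26·1.022473 = 0.308129
t=2.120000, u=0.308129:
  k1 = f(2.120000, 0.308129) = 1.050143
  k2 = f(2.250000, 0.444647) = 1.062648
  u ← 0.308129 + 0.26·1.062648 = 0.584417
u(2.38) ≈ 0.5844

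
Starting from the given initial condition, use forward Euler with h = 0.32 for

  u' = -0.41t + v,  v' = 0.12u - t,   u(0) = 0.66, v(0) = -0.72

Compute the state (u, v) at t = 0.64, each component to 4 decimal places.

0.1653, -0.7806

Euler on (u,v): u_{n+1} = u_n + h·u', v_{n+1} = v_n + h·v'.
0.000000: (0.660000, -0.720000); f=(-0.720000, 0.079200) → (0.429600, -0.694656)
0.320000: (0.429600, -0.694656); f=(-0.825856, -0.268448) → (0.165326, -0.780559)
(u(0.64), v(0.64)) ≈ (0.1653, -0.7806)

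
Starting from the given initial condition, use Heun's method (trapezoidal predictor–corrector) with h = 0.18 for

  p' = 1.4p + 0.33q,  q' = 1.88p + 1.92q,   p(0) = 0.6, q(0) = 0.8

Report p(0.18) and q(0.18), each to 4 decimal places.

Heun on (p,q): k1 = f(t_n, state_n); k2 = f(t_n + h, state_n + h·k1); state_{n+1} = state_n + (h/2)·(k1 + k2).
0.000000: (0.600000, 0.800000)
  k1 = (1.104000, 2.664000)
  predictor → (0.798720, 1.279520)
  k2 = (1.540450, 3.958272)
  → (0.838000, 1.396004)
(p(0.18), q(0.18)) ≈ (0.8380, 1.3960)

0.8380, 1.3960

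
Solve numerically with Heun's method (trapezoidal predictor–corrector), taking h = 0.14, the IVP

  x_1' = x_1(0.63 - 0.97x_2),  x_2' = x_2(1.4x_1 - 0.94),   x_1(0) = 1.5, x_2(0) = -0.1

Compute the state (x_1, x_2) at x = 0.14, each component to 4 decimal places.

Heun on (x_1,x_2): k1 = f(x_n, state_n); k2 = f(x_n + h, state_n + h·k1); state_{n+1} = state_n + (h/2)·(k1 + k2).
0.000000: (1.500000, -0.100000)
  k1 = (1.090500, -0.116000)
  predictor → (1.652670, -0.116240)
  k2 = (1.227525, -0.159683)
  → (1.662262, -0.119298)
(x_1(0.14), x_2(0.14)) ≈ (1.6623, -0.1193)

1.6623, -0.1193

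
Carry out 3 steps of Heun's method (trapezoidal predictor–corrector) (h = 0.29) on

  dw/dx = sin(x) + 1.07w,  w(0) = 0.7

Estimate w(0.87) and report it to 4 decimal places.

2.2280

Heun: k1 = f(x_n, w_n); k2 = f(x_n + h, w_n + h·k1); w_{n+1} = w_n + (h/2)·(k1 + k2).
x=0.000000, w=0.700000:
  k1 = f(0.000000, 0.700000) = 0.749000
  k2 = f(0.290000, 0.917210) = 1.267367
  w ← 0.700000 + (0.29/2)·(0.749000 + 1.267367) = 0.992373
x=0.290000, w=0.992373:
  k1 = f(0.290000, 0.992373) = 1.347792
  k2 = f(0.580000, 1.383233) = 2.028083
  w ← 0.992373 + (0.29/2)·(1.347792 + 2.028083) = 1.481875
x=0.580000, w=1.481875:
  k1 = f(0.580000, 1.481875) = 2.133630
  k2 = f(0.870000, 2.100628) = 3.012001
  w ← 1.481875 + (0.29/2)·(2.133630 + 3.012001) = 2.227991
w(0.87) ≈ 2.2280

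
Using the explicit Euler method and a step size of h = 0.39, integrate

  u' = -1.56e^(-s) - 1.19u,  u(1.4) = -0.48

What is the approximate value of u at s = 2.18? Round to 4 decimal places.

Euler: u_{n+1} = u_n + h·f(s_n, u_n).
s=1.400000, u=-0.480000: f=0.186509 → u ← -0.480000 + 0.39·0.186509 = -0.407262
s=1.790000, u=-0.407262: f=0.224183 → u ← -0.407262 + 0.39·0.224183 = -0.319830
u(2.18) ≈ -0.3198

-0.3198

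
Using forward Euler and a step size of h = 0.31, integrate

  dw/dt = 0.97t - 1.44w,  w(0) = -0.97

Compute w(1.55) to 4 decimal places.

0.5502

Euler: w_{n+1} = w_n + h·f(t_n, w_n).
t=0.000000, w=-0.970000: f=1.396800 → w ← -0.970000 + 0.31·1.396800 = -0.536992
t=0.310000, w=-0.536992: f=1.073968 → w ← -0.536992 + 0.31·1.073968 = -0.204062
t=0.620000, w=-0.204062: f=0.895249 → w ← -0.204062 + 0.31·0.895249 = 0.073465
t=0.930000, w=0.073465: f=0.796310 → w ← 0.073465 + 0.31·0.796310 = 0.320321
t=1.240000, w=0.320321: f=0.741537 → w ← 0.320321 + 0.31·0.741537 = 0.550198
w(1.55) ≈ 0.5502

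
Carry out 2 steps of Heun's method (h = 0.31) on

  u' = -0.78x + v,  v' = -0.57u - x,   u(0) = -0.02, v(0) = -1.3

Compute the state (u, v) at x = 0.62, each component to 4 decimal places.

Heun on (u,v): k1 = f(x_n, state_n); k2 = f(x_n + h, state_n + h·k1); state_{n+1} = state_n + (h/2)·(k1 + k2).
0.000000: (-0.020000, -1.300000)
  k1 = (-1.300000, 0.011400)
  predictor → (-0.423000, -1.296466)
  k2 = (-1.538266, -0.068890)
  → (-0.459931, -1.308911)
0.310000: (-0.459931, -1.308911)
  k1 = (-1.550711, -0.047839)
  predictor → (-0.940652, -1.323741)
  k2 = (-1.807341, -0.083829)
  → (-0.980429, -1.329319)
(u(0.62), v(0.62)) ≈ (-0.9804, -1.3293)

-0.9804, -1.3293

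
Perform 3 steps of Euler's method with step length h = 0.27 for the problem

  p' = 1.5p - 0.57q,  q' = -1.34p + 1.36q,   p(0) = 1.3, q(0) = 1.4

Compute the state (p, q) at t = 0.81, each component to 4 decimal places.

2.6540, 1.1632

Euler on (p,q): p_{n+1} = p_n + h·p', q_{n+1} = q_n + h·q'.
0.000000: (1.300000, 1.400000); f=(1.152000, 0.162000) → (1.611040, 1.443740)
0.270000: (1.611040, 1.443740); f=(1.593628, -0.195307) → (2.041320, 1.391007)
0.540000: (2.041320, 1.391007); f=(2.269105, -0.843599) → (2.653978, 1.163235)
(p(0.81), q(0.81)) ≈ (2.6540, 1.1632)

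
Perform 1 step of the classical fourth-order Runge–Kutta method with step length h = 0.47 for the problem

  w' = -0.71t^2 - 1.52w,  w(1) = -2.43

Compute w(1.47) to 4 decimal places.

RK4: k1 = f(t_n, w_n); k2 = f(t_n + h/2, w_n + (h/2)·k1); k3 = f(t_n + h/2, w_n + (h/2)·k2); k4 = f(t_n + h, w_n + h·k3); w_{n+1} = w_n + (h/6)·(k1 + 2k2 + 2k3 + k4).
t=1.000000, w=-2.430000:
  k1 = f(1.000000, -2.430000) = 2.983600
  k2 = f(1.235000, -1.728854) = 1.544948
  k3 = f(1.235000, -2.066937) = 2.058835
  k4 = f(1.470000, -1.462348) = 0.688529
  w ← -2.430000 + (0.47/6)·(k1 + 2k2 + 2k3 + k4) = -1.577757
w(1.47) ≈ -1.5778

-1.5778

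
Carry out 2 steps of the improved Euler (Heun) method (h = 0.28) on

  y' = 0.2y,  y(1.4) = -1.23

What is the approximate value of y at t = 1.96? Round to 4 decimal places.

-1.3757

Heun: k1 = f(t_n, y_n); k2 = f(t_n + h, y_n + h·k1); y_{n+1} = y_n + (h/2)·(k1 + k2).
t=1.400000, y=-1.230000:
  k1 = f(1.400000, -1.230000) = -0.246000
  k2 = f(1.680000, -1.298880) = -0.259776
  y ← -1.230000 + (0.28/2)·(-0.246000 + (-0.259776)) = -1.300809
t=1.680000, y=-1.300809:
  k1 = f(1.680000, -1.300809) = -0.260162
  k2 = f(1.960000, -1.373654) = -0.274731
  y ← -1.300809 + (0.28/2)·(-0.260162 + (-0.274731)) = -1.375694
y(1.96) ≈ -1.3757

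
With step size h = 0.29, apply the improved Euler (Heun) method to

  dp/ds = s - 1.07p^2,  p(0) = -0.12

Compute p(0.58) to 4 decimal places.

0.0425

Heun: k1 = f(s_n, p_n); k2 = f(s_n + h, p_n + h·k1); p_{n+1} = p_n + (h/2)·(k1 + k2).
s=0.000000, p=-0.120000:
  k1 = f(0.000000, -0.120000) = -0.015408
  k2 = f(0.290000, -0.124468) = 0.273423
  p ← -0.120000 + (0.29/2)·(-0.015408 + 0.273423) = -0.082588
s=0.290000, p=-0.082588:
  k1 = f(0.290000, -0.082588) = 0.282702
  k2 = f(0.580000, -0.000604) = 0.580000
  p ← -0.082588 + (0.29/2)·(0.282702 + 0.580000) = 0.042504
p(0.58) ≈ 0.0425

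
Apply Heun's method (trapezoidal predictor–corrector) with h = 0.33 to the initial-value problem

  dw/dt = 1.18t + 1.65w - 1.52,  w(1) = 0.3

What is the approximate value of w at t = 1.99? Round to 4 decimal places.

Heun: k1 = f(t_n, w_n); k2 = f(t_n + h, w_n + h·k1); w_{n+1} = w_n + (h/2)·(k1 + k2).
t=1.000000, w=0.300000:
  k1 = f(1.000000, 0.300000) = 0.155000
  k2 = f(1.330000, 0.351150) = 0.628797
  w ← 0.300000 + (0.33/2)·(0.155000 + 0.628797) = 0.429327
t=1.330000, w=0.429327:
  k1 = f(1.330000, 0.429327) = 0.757789
  k2 = f(1.660000, 0.679397) = 1.559805
  w ← 0.429327 + (0.33/2)·(0.757789 + 1.559805) = 0.811730
t=1.660000, w=0.811730:
  k1 = f(1.660000, 0.811730) = 1.778154
  k2 = f(1.990000, 1.398520) = 3.135759
  w ← 0.811730 + (0.33/2)·(1.778154 + 3.135759) = 1.622525
w(1.99) ≈ 1.6225

1.6225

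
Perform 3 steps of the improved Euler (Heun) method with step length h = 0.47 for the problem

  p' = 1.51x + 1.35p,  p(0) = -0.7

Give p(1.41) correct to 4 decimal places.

Heun: k1 = f(x_n, p_n); k2 = f(x_n + h, p_n + h·k1); p_{n+1} = p_n + (h/2)·(k1 + k2).
x=0.000000, p=-0.700000:
  k1 = f(0.000000, -0.700000) = -0.945000
  k2 = f(0.470000, -1.144150) = -0.834902
  p ← -0.700000 + (0.47/2)·(-0.945000 + (-0.834902)) = -1.118277
x=0.470000, p=-1.118277:
  k1 = f(0.470000, -1.118277) = -0.799974
  k2 = f(0.940000, -1.494265) = -0.597858
  p ← -1.118277 + (0.47/2)·(-0.799974 + (-0.597858)) = -1.446768
x=0.940000, p=-1.446768:
  k1 = f(0.940000, -1.446768) = -0.533736
  k2 = f(1.410000, -1.697624) = -0.162692
  p ← -1.446768 + (0.47/2)·(-0.533736 + (-0.162692)) = -1.610428
p(1.41) ≈ -1.6104

-1.6104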